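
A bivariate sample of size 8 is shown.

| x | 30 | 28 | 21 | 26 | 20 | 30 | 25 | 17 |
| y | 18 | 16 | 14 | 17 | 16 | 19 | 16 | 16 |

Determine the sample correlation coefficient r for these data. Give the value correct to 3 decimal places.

n = 8, Σx = 197, Σy = 132, Σx² = 5015, Σy² = 2194, Σxy = 3286
nΣxy − ΣxΣy = 26288 − 26004 = 284
nΣx² − (Σx)² = 40120 − 38809 = 1311; nΣy² − (Σy)² = 17552 − 17424 = 128
r = 284 / √(1311 × 128) = 284 / 409.6437 ≈ 0.693

0.693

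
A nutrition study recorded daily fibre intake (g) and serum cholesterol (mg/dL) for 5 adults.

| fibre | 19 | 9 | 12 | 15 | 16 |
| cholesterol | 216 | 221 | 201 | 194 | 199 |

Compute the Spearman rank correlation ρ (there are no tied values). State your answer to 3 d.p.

Rank fibre: 5, 1, 2, 3, 4
Rank cholesterol: 4, 5, 3, 1, 2
d = rank(fibre) − rank(cholesterol): 1, -4, -1, 2, 2; Σd² = 26
ρ = 1 − 6Σd² / [n(n²−1)] = 1 − 6×26 / (5×24) = 1 − 156/120 ≈ -0.300

-0.300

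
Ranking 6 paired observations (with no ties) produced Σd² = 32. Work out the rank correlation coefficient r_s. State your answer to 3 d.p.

ρ = 1 − 6Σd² / [n(n²−1)] = 1 − 6×32 / (6×35)
  = 1 − 192/210 = 1 − 0.9143 ≈ 0.086

0.086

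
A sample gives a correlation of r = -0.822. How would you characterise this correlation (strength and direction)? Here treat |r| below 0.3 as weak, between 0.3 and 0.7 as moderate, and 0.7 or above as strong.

strong negative

r = -0.822 < 0 so the relationship is negative.
|r| = 0.822, which falls in the strong range.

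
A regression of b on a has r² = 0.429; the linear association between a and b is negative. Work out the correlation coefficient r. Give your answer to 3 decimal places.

-0.655

|r| = √0.429 = 0.655
The association is negative, so r = −0.655.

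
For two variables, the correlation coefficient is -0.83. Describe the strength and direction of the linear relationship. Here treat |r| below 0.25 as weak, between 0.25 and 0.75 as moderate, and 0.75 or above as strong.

r = -0.83 < 0 so the relationship is negative.
|r| = 0.83, which falls in the strong range.

strong negative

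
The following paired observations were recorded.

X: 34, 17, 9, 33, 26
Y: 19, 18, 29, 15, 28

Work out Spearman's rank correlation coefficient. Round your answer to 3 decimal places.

Rank X: 5, 2, 1, 4, 3
Rank Y: 3, 2, 5, 1, 4
d = rank(X) − rank(Y): 2, 0, -4, 3, -1; Σd² = 30
ρ = 1 − 6Σd² / [n(n²−1)] = 1 − 6×30 / (5×24) = 1 − 180/120 ≈ -0.500

-0.500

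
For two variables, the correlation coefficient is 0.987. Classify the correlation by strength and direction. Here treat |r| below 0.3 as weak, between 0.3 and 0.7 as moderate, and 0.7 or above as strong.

r = 0.987 > 0 so the relationship is positive.
|r| = 0.987, which falls in the strong range.

strong positive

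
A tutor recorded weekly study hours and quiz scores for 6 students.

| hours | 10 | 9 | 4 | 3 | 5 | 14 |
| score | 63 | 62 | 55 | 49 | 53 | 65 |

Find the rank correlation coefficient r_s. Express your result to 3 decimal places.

0.943

Rank hours: 5, 4, 2, 1, 3, 6
Rank score: 5, 4, 3, 1, 2, 6
d = rank(hours) − rank(score): 0, 0, -1, 0, 1, 0; Σd² = 2
ρ = 1 − 6Σd² / [n(n²−1)] = 1 − 6×2 / (6×35) = 1 − 12/210 ≈ 0.943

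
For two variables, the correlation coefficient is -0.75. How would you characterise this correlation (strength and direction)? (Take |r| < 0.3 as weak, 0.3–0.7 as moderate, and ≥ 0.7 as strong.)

strong negative

r = -0.75 < 0 so the relationship is negative.
|r| = 0.75, which falls in the strong range.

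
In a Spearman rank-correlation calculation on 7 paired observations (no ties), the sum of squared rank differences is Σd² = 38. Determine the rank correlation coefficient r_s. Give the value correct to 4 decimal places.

0.3214

ρ = 1 − 6Σd² / [n(n²−1)] = 1 − 6×38 / (7×48)
  = 1 − 228/336 = 1 − 0.67857 ≈ 0.3214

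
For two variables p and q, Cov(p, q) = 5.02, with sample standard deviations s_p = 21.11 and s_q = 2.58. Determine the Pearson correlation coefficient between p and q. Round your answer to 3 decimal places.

0.092

r = Cov(p,q) / (s_p · s_q) = 5.02 / (21.11 × 2.58)
  = 5.02 / 54.4638 ≈ 0.092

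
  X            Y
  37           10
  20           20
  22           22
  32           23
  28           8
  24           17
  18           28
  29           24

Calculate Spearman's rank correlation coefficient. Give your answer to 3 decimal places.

Rank X: 8, 2, 3, 7, 5, 4, 1, 6
Rank Y: 2, 4, 5, 6, 1, 3, 8, 7
d = rank(X) − rank(Y): 6, -2, -2, 1, 4, 1, -7, -1; Σd² = 112
ρ = 1 − 6Σd² / [n(n²−1)] = 1 − 6×112 / (8×63) = 1 − 672/504 ≈ -0.333

-0.333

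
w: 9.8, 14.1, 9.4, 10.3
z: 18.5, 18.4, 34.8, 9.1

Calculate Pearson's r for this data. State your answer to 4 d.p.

-0.2757

n = 4, Σw = 43.6, Σz = 80.8, Σw² = 489.3, Σz² = 1974.66, Σwz = 861.59
nΣwz − ΣwΣz = 3446.36 − 3522.88 = -76.52
nΣw² − (Σw)² = 1957.2 − 1900.96 = 56.24; nΣz² − (Σz)² = 7898.64 − 6528.64 = 1370
r = -76.52 / √(56.24 × 1370) = -76.52 / 277.5767 ≈ -0.2757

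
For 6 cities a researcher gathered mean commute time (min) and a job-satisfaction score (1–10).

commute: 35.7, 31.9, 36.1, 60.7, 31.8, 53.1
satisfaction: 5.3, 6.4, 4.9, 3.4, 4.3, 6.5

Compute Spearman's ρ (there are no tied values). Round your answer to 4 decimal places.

Rank commute: 3, 2, 4, 6, 1, 5
Rank satisfaction: 4, 5, 3, 1, 2, 6
d = rank(commute) − rank(satisfaction): -1, -3, 1, 5, -1, -1; Σd² = 38
ρ = 1 − 6Σd² / [n(n²−1)] = 1 − 6×38 / (6×35) = 1 − 228/210 ≈ -0.0857

-0.0857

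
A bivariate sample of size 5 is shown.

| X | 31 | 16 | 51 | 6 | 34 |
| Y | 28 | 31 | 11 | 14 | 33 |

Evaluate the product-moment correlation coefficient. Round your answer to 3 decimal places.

n = 5, ΣX = 138, ΣY = 117, ΣX² = 5010, ΣY² = 3151, ΣXY = 3131
nΣXY − ΣXΣY = 15655 − 16146 = -491
nΣX² − (ΣX)² = 25050 − 19044 = 6006; nΣY² − (ΣY)² = 15755 − 13689 = 2066
r = -491 / √(6006 × 2066) = -491 / 3522.5553 ≈ -0.139

-0.139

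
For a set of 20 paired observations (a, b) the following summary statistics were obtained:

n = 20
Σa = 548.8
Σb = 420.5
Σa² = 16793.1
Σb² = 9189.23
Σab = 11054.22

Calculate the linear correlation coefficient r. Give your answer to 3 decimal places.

r = (nΣab − ΣaΣb) / √[(nΣa² − (Σa)²)(nΣb² − (Σb)²)]
Numerator: 20×11054.22 − 548.8×420.5 = -9686
Denominator: √[(335862 − 301181.44)(183784.6 − 176820.25)] = √[34680.56 × 6964.35] = 15541.1569
r = -9686 / 15541.1569 ≈ -0.623

-0.623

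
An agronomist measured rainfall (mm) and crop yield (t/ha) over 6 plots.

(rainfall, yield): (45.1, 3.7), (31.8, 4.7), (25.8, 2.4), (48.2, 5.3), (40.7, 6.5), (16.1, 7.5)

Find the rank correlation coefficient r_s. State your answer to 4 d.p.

-0.1429

Rank rainfall: 5, 3, 2, 6, 4, 1
Rank yield: 2, 3, 1, 4, 5, 6
d = rank(rainfall) − rank(yield): 3, 0, 1, 2, -1, -5; Σd² = 40
ρ = 1 − 6Σd² / [n(n²−1)] = 1 − 6×40 / (6×35) = 1 − 240/210 ≈ -0.1429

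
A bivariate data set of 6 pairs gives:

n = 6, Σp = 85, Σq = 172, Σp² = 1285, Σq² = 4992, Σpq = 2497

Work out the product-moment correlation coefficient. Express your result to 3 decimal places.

0.857

r = (nΣpq − ΣpΣq) / √[(nΣp² − (Σp)²)(nΣq² − (Σq)²)]
Numerator: 6×2497 − 85×172 = 362
Denominator: √[(7710 − 7225)(29952 − 29584)] = √[485 × 368] = 422.4689
r = 362 / 422.4689 ≈ 0.857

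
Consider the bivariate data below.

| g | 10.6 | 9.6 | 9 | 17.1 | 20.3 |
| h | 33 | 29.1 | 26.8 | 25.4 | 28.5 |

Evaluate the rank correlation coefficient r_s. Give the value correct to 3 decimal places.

Rank g: 3, 2, 1, 4, 5
Rank h: 5, 4, 2, 1, 3
d = rank(g) − rank(h): -2, -2, -1, 3, 2; Σd² = 22
ρ = 1 − 6Σd² / [n(n²−1)] = 1 − 6×22 / (5×24) = 1 − 132/120 ≈ -0.100

-0.100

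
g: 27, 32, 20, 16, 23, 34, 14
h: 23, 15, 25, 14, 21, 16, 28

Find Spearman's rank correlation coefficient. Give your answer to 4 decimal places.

-0.3929

Rank g: 5, 6, 3, 2, 4, 7, 1
Rank h: 5, 2, 6, 1, 4, 3, 7
d = rank(g) − rank(h): 0, 4, -3, 1, 0, 4, -6; Σd² = 78
ρ = 1 − 6Σd² / [n(n²−1)] = 1 − 6×78 / (7×48) = 1 − 468/336 ≈ -0.3929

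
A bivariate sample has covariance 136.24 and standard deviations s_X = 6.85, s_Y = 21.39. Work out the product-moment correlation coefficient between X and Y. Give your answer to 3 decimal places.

r = Cov(X,Y) / (s_X · s_Y) = 136.24 / (6.85 × 21.39)
  = 136.24 / 146.5215 ≈ 0.930

0.930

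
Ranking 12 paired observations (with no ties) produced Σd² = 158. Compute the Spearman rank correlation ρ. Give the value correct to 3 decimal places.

ρ = 1 − 6Σd² / [n(n²−1)] = 1 − 6×158 / (12×143)
  = 1 − 948/1716 = 1 − 0.5524 ≈ 0.448

0.448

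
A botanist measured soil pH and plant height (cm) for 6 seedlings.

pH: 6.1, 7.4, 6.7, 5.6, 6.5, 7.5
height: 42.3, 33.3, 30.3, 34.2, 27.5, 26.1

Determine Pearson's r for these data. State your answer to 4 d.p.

-0.5305

n = 6, Σx = 39.8, Σy = 193.7, Σx² = 266.72, Σy² = 6423.37, Σxy = 1273.48
nΣxy − ΣxΣy = 7640.88 − 7709.26 = -68.38
nΣx² − (Σx)² = 1600.32 − 1584.04 = 16.28; nΣy² − (Σy)² = 38540.22 − 37519.69 = 1020.53
r = -68.38 / √(16.28 × 1020.53) = -68.38 / 128.8962 ≈ -0.5305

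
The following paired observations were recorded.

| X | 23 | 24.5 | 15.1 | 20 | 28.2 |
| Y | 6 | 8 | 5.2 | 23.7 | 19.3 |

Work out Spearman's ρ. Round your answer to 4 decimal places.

0.4000

Rank X: 3, 4, 1, 2, 5
Rank Y: 2, 3, 1, 5, 4
d = rank(X) − rank(Y): 1, 1, 0, -3, 1; Σd² = 12
ρ = 1 − 6Σd² / [n(n²−1)] = 1 − 6×12 / (5×24) = 1 − 72/120 ≈ 0.4000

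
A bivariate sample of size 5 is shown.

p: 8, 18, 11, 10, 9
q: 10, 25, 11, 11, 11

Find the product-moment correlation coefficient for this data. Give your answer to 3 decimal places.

n = 5, Σp = 56, Σq = 68, Σp² = 690, Σq² = 1088, Σpq = 860
nΣpq − ΣpΣq = 4300 − 3808 = 492
nΣp² − (Σp)² = 3450 − 3136 = 314; nΣq² − (Σq)² = 5440 − 4624 = 816
r = 492 / √(314 × 816) = 492 / 506.1857 ≈ 0.972

0.972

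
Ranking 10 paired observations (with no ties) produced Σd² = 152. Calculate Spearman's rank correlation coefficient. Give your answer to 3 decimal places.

0.079

ρ = 1 − 6Σd² / [n(n²−1)] = 1 − 6×152 / (10×99)
  = 1 − 912/990 = 1 − 0.9212 ≈ 0.079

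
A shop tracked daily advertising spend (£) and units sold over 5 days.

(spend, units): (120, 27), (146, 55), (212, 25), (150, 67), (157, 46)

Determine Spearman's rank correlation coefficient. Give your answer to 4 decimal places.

-0.3000

Rank spend: 1, 2, 5, 3, 4
Rank units: 2, 4, 1, 5, 3
d = rank(spend) − rank(units): -1, -2, 4, -2, 1; Σd² = 26
ρ = 1 − 6Σd² / [n(n²−1)] = 1 − 6×26 / (5×24) = 1 − 156/120 ≈ -0.3000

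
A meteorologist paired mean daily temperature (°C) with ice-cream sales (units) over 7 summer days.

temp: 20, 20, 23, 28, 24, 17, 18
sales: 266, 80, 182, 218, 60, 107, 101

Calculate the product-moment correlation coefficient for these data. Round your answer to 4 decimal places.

0.3135

n = 7, Σx = 150, Σy = 1014, Σx² = 3302, Σy² = 183054, Σxy = 22287
nΣxy − ΣxΣy = 156009 − 152100 = 3909
nΣx² − (Σx)² = 23114 − 22500 = 614; nΣy² − (Σy)² = 1281378 − 1028196 = 253182
r = 3909 / √(614 × 253182) = 3909 / 12468.1092 ≈ 0.3135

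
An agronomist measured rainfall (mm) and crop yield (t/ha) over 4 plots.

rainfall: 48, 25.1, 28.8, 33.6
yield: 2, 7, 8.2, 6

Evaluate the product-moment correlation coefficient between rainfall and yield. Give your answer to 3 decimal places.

-0.944

n = 4, Σx = 135.5, Σy = 23.2, Σx² = 4892.41, Σy² = 156.24, Σxy = 709.46
nΣxy − ΣxΣy = 2837.84 − 3143.6 = -305.76
nΣx² − (Σx)² = 19569.64 − 18360.25 = 1209.39; nΣy² − (Σy)² = 624.96 − 538.24 = 86.72
r = -305.76 / √(1209.39 × 86.72) = -305.76 / 323.8492 ≈ -0.944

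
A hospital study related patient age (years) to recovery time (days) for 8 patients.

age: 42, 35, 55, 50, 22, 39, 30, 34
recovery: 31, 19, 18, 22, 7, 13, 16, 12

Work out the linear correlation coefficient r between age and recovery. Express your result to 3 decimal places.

0.574

n = 8, Σx = 307, Σy = 138, Σx² = 12575, Σy² = 2748, Σxy = 5606
nΣxy − ΣxΣy = 44848 − 42366 = 2482
nΣx² − (Σx)² = 100600 − 94249 = 6351; nΣy² − (Σy)² = 21984 − 19044 = 2940
r = 2482 / √(6351 × 2940) = 2482 / 4321.1040 ≈ 0.574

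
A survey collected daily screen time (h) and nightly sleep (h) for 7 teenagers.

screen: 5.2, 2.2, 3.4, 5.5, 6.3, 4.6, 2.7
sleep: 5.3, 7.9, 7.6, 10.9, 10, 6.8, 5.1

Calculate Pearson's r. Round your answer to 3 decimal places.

n = 7, Σx = 29.9, Σy = 53.6, Σx² = 141.83, Σy² = 439.32, Σxy = 238.78
nΣxy − ΣxΣy = 1671.46 − 1602.64 = 68.82
nΣx² − (Σx)² = 992.81 − 894.01 = 98.8; nΣy² − (Σy)² = 3075.24 − 2872.96 = 202.28
r = 68.82 / √(98.8 × 202.28) = 68.82 / 141.3692 ≈ 0.487

0.487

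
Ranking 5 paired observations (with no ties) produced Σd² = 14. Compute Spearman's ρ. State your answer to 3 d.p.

0.300

ρ = 1 − 6Σd² / [n(n²−1)] = 1 − 6×14 / (5×24)
  = 1 − 84/120 = 1 − 0.7000 ≈ 0.300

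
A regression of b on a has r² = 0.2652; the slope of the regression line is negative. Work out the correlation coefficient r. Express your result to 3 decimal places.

-0.515

|r| = √0.2652 = 0.515
The association is negative, so r = −0.515.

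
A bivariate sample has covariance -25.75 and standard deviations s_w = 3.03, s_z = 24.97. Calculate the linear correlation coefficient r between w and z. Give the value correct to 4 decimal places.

-0.3403

r = Cov(w,z) / (s_w · s_z) = -25.75 / (3.03 × 24.97)
  = -25.75 / 75.6591 ≈ -0.3403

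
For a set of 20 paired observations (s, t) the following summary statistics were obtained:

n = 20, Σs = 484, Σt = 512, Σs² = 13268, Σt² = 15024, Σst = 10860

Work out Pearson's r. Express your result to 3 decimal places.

-0.886

r = (nΣst − ΣsΣt) / √[(nΣs² − (Σs)²)(nΣt² − (Σt)²)]
Numerator: 20×10860 − 484×512 = -30608
Denominator: √[(265360 − 234256)(300480 − 262144)] = √[31104 × 38336] = 34531.1880
r = -30608 / 34531.1880 ≈ -0.886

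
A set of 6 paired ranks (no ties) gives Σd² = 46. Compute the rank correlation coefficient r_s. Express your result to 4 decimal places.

-0.3143

ρ = 1 − 6Σd² / [n(n²−1)] = 1 − 6×46 / (6×35)
  = 1 − 276/210 = 1 − 1.31429 ≈ -0.3143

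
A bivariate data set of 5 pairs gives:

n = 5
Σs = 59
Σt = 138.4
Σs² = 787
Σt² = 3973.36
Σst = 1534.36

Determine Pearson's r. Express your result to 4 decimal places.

r = (nΣst − ΣsΣt) / √[(nΣs² − (Σs)²)(nΣt² − (Σt)²)]
Numerator: 5×1534.36 − 59×138.4 = -493.8
Denominator: √[(3935 − 3481)(19866.8 − 19154.56)] = √[454 × 712.24] = 568.6448
r = -493.8 / 568.6448 ≈ -0.8684

-0.8684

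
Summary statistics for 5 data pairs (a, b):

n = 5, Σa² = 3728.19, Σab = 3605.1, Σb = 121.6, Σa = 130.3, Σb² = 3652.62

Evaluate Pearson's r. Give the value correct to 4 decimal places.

0.9071

r = (nΣab − ΣaΣb) / √[(nΣa² − (Σa)²)(nΣb² − (Σb)²)]
Numerator: 5×3605.1 − 130.3×121.6 = 2181.02
Denominator: √[(18640.95 − 16978.09)(18263.1 − 14786.56)] = √[1662.86 × 3476.54] = 2404.3709
r = 2181.02 / 2404.3709 ≈ 0.9071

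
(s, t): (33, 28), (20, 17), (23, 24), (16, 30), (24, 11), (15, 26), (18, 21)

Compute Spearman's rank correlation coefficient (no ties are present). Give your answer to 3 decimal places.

-0.286

Rank s: 7, 4, 5, 2, 6, 1, 3
Rank t: 6, 2, 4, 7, 1, 5, 3
d = rank(s) − rank(t): 1, 2, 1, -5, 5, -4, 0; Σd² = 72
ρ = 1 − 6Σd² / [n(n²−1)] = 1 − 6×72 / (7×48) = 1 − 432/336 ≈ -0.286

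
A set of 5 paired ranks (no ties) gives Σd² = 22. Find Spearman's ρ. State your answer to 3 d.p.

-0.100

ρ = 1 − 6Σd² / [n(n²−1)] = 1 − 6×22 / (5×24)
  = 1 − 132/120 = 1 − 1.1000 ≈ -0.100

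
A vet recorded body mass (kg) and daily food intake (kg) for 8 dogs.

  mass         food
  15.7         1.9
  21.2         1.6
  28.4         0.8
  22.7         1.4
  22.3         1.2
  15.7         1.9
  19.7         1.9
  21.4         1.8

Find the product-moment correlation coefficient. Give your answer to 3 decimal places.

n = 8, Σx = 167.1, Σy = 12.5, Σx² = 3607.61, Σy² = 20.67, Σxy = 250.79
nΣxy − ΣxΣy = 2006.32 − 2088.75 = -82.43
nΣx² − (Σx)² = 28860.88 − 27922.41 = 938.47; nΣy² − (Σy)² = 165.36 − 156.25 = 9.11
r = -82.43 / √(938.47 × 9.11) = -82.43 / 92.4633 ≈ -0.891

-0.891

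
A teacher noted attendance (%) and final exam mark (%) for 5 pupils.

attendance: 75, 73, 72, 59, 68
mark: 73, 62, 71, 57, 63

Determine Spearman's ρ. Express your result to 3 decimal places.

0.700

Rank attendance: 5, 4, 3, 1, 2
Rank mark: 5, 2, 4, 1, 3
d = rank(attendance) − rank(mark): 0, 2, -1, 0, -1; Σd² = 6
ρ = 1 − 6Σd² / [n(n²−1)] = 1 − 6×6 / (5×24) = 1 − 36/120 ≈ 0.700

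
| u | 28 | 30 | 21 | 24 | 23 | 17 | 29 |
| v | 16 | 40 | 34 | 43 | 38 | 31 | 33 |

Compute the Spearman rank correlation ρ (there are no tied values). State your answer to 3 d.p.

0.214

Rank u: 5, 7, 2, 4, 3, 1, 6
Rank v: 1, 6, 4, 7, 5, 2, 3
d = rank(u) − rank(v): 4, 1, -2, -3, -2, -1, 3; Σd² = 44
ρ = 1 − 6Σd² / [n(n²−1)] = 1 − 6×44 / (7×48) = 1 − 264/336 ≈ 0.214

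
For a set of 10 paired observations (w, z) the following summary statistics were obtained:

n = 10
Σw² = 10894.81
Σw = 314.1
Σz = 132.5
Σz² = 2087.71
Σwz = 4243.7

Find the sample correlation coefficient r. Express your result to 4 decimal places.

0.1401

r = (nΣwz − ΣwΣz) / √[(nΣw² − (Σw)²)(nΣz² − (Σz)²)]
Numerator: 10×4243.7 − 314.1×132.5 = 818.75
Denominator: √[(108948.1 − 98658.81)(20877.1 − 17556.25)] = √[10289.29 × 3320.85] = 5845.4417
r = 818.75 / 5845.4417 ≈ 0.1401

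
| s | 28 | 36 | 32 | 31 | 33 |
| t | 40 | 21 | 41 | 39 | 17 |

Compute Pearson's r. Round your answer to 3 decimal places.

-0.724

n = 5, Σs = 160, Σt = 158, Σs² = 5154, Σt² = 5532, Σst = 4958
nΣst − ΣsΣt = 24790 − 25280 = -490
nΣs² − (Σs)² = 25770 − 25600 = 170; nΣt² − (Σt)² = 27660 − 24964 = 2696
r = -490 / √(170 × 2696) = -490 / 676.9934 ≈ -0.724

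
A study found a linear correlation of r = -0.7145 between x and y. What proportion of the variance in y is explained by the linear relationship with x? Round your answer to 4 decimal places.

r² = (-0.7145)² = 0.5105

0.5105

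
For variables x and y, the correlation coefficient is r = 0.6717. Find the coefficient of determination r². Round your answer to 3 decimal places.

r² = (0.6717)² = 0.451

0.451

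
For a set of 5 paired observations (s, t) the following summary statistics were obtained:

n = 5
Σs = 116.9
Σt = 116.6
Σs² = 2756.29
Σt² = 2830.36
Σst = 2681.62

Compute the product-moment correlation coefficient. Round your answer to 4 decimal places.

-0.8763

r = (nΣst − ΣsΣt) / √[(nΣs² − (Σs)²)(nΣt² − (Σt)²)]
Numerator: 5×2681.62 − 116.9×116.6 = -222.44
Denominator: √[(13781.45 − 13665.61)(14151.8 − 13595.56)] = √[115.84 × 556.24] = 253.8402
r = -222.44 / 253.8402 ≈ -0.8763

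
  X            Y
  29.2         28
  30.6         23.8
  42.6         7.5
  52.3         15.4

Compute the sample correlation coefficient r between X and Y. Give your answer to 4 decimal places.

-0.7332

n = 4, ΣX = 154.7, ΣY = 74.7, ΣX² = 6339.05, ΣY² = 1643.85, ΣXY = 2670.8
nΣXY − ΣXΣY = 10683.2 − 11556.09 = -872.89
nΣX² − (ΣX)² = 25356.2 − 23932.09 = 1424.11; nΣY² − (ΣY)² = 6575.4 − 5580.09 = 995.31
r = -872.89 / √(1424.11 × 995.31) = -872.89 / 1190.5591 ≈ -0.7332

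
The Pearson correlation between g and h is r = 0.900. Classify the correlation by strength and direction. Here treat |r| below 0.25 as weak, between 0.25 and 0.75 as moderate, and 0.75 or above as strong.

strong positive

r = 0.900 > 0 so the relationship is positive.
|r| = 0.900, which falls in the strong range.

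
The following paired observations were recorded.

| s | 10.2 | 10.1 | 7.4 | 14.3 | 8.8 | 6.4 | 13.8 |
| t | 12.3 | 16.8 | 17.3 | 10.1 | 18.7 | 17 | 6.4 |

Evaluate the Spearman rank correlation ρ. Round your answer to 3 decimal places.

-0.821

Rank s: 5, 4, 2, 7, 3, 1, 6
Rank t: 3, 4, 6, 2, 7, 5, 1
d = rank(s) − rank(t): 2, 0, -4, 5, -4, -4, 5; Σd² = 102
ρ = 1 − 6Σd² / [n(n²−1)] = 1 − 6×102 / (7×48) = 1 − 612/336 ≈ -0.821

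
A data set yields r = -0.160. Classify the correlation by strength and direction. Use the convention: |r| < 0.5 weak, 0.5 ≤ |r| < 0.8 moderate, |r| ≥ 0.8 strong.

r = -0.160 < 0 so the relationship is negative.
|r| = 0.160, which falls in the weak range.

weak negative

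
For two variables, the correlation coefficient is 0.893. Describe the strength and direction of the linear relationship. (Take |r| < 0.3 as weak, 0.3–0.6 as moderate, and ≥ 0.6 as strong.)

r = 0.893 > 0 so the relationship is positive.
|r| = 0.893, which falls in the strong range.

strong positive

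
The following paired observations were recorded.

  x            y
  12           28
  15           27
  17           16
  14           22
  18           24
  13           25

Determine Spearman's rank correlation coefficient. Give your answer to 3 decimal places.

Rank x: 1, 4, 5, 3, 6, 2
Rank y: 6, 5, 1, 2, 3, 4
d = rank(x) − rank(y): -5, -1, 4, 1, 3, -2; Σd² = 56
ρ = 1 − 6Σd² / [n(n²−1)] = 1 − 6×56 / (6×35) = 1 − 336/210 ≈ -0.600

-0.600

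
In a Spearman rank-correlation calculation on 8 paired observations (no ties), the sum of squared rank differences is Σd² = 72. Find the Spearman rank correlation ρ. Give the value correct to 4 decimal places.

0.1429

ρ = 1 − 6Σd² / [n(n²−1)] = 1 − 6×72 / (8×63)
  = 1 − 432/504 = 1 − 0.85714 ≈ 0.1429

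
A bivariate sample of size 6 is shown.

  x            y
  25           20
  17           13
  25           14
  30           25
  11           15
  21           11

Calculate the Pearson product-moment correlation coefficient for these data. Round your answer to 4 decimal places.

0.6269

n = 6, Σx = 129, Σy = 98, Σx² = 3001, Σy² = 1736, Σxy = 2217
nΣxy − ΣxΣy = 13302 − 12642 = 660
nΣx² − (Σx)² = 18006 − 16641 = 1365; nΣy² − (Σy)² = 10416 − 9604 = 812
r = 660 / √(1365 × 812) = 660 / 1052.7963 ≈ 0.6269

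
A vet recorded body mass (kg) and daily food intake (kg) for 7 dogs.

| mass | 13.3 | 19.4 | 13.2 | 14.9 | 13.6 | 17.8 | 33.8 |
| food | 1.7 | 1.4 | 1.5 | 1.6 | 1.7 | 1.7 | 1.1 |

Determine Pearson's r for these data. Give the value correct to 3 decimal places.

n = 7, Σx = 126, Σy = 10.7, Σx² = 2593.74, Σy² = 16.65, Σxy = 183.97
nΣxy − ΣxΣy = 1287.79 − 1348.2 = -60.41
nΣx² − (Σx)² = 18156.18 − 15876 = 2280.18; nΣy² − (Σy)² = 116.55 − 114.49 = 2.06
r = -60.41 / √(2280.18 × 2.06) = -60.41 / 68.5359 ≈ -0.881

-0.881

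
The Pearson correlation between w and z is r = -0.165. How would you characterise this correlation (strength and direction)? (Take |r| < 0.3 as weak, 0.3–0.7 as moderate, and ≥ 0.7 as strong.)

r = -0.165 < 0 so the relationship is negative.
|r| = 0.165, which falls in the weak range.

weak negative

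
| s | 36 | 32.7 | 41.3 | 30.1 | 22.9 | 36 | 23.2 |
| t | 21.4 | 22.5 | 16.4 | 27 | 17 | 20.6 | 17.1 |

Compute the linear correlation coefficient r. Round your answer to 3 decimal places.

n = 7, Σs = 222.2, Σt = 142, Σs² = 7335.64, Σt² = 2967.94, Σst = 4523.79
nΣst − ΣsΣt = 31666.53 − 31552.4 = 114.13
nΣs² − (Σs)² = 51349.48 − 49372.84 = 1976.64; nΣt² − (Σt)² = 20775.58 − 20164 = 611.58
r = 114.13 / √(1976.64 × 611.58) = 114.13 / 1099.4878 ≈ 0.104

0.104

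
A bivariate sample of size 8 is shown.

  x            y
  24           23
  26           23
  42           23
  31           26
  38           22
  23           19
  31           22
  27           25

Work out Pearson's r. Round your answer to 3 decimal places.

n = 8, Σx = 242, Σy = 183, Σx² = 7640, Σy² = 4217, Σxy = 5552
nΣxy − ΣxΣy = 44416 − 44286 = 130
nΣx² − (Σx)² = 61120 − 58564 = 2556; nΣy² − (Σy)² = 33736 − 33489 = 247
r = 130 / √(2556 × 247) = 130 / 794.5640 ≈ 0.164

0.164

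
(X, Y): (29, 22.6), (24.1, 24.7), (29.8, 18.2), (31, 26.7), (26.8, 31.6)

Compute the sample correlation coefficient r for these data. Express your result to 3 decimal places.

-0.298

n = 5, ΣX = 140.7, ΣY = 123.8, ΣX² = 3989.09, ΣY² = 3163.54, ΣXY = 3467.61
nΣXY − ΣXΣY = 17338.05 − 17418.66 = -80.61
nΣX² − (ΣX)² = 19945.45 − 19796.49 = 148.96; nΣY² − (ΣY)² = 15817.7 − 15326.44 = 491.26
r = -80.61 / √(148.96 × 491.26) = -80.61 / 270.5145 ≈ -0.298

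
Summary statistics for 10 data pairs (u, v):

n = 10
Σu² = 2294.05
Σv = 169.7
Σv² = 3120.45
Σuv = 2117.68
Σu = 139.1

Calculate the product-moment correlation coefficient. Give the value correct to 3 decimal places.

-0.826

r = (nΣuv − ΣuΣv) / √[(nΣu² − (Σu)²)(nΣv² − (Σv)²)]
Numerator: 10×2117.68 − 139.1×169.7 = -2428.47
Denominator: √[(22940.5 − 19348.81)(31204.5 − 28798.09)] = √[3591.69 × 2406.41] = 2939.9113
r = -2428.47 / 2939.9113 ≈ -0.826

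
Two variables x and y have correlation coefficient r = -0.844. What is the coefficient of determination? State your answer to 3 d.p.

0.712

r² = (-0.844)² = 0.712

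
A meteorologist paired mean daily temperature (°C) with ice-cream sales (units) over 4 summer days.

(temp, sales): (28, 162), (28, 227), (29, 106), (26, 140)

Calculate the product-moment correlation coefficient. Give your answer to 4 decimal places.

-0.0792

n = 4, Σx = 111, Σy = 635, Σx² = 3085, Σy² = 108609, Σxy = 17606
nΣxy − ΣxΣy = 70424 − 70485 = -61
nΣx² − (Σx)² = 12340 − 12321 = 19; nΣy² − (Σy)² = 434436 − 403225 = 31211
r = -61 / √(19 × 31211) = -61 / 770.0708 ≈ -0.0792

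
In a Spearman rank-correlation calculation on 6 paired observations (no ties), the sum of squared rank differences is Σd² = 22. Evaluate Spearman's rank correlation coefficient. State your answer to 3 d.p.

ρ = 1 − 6Σd² / [n(n²−1)] = 1 − 6×22 / (6×35)
  = 1 − 132/210 = 1 − 0.6286 ≈ 0.371

0.371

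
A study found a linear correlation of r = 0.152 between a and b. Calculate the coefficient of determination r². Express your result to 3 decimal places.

0.023

r² = (0.152)² = 0.023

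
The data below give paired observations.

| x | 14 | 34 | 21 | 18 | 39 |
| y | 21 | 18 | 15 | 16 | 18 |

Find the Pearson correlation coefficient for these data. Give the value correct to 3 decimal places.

-0.067

n = 5, Σx = 126, Σy = 88, Σx² = 3638, Σy² = 1570, Σxy = 2211
nΣxy − ΣxΣy = 11055 − 11088 = -33
nΣx² − (Σx)² = 18190 − 15876 = 2314; nΣy² − (Σy)² = 7850 − 7744 = 106
r = -33 / √(2314 × 106) = -33 / 495.2615 ≈ -0.067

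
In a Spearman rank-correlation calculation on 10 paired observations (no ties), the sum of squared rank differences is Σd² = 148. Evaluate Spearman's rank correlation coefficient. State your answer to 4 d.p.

ρ = 1 − 6Σd² / [n(n²−1)] = 1 − 6×148 / (10×99)
  = 1 − 888/990 = 1 − 0.89697 ≈ 0.1030

0.1030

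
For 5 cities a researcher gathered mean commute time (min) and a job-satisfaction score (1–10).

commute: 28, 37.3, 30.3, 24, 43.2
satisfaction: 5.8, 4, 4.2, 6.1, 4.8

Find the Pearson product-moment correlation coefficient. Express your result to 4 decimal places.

n = 5, Σx = 162.8, Σy = 24.9, Σx² = 5535.62, Σy² = 127.53, Σxy = 792.62
nΣxy − ΣxΣy = 3963.1 − 4053.72 = -90.62
nΣx² − (Σx)² = 27678.1 − 26503.84 = 1174.26; nΣy² − (Σy)² = 637.65 − 620.01 = 17.64
r = -90.62 / √(1174.26 × 17.64) = -90.62 / 143.9234 ≈ -0.6296

-0.6296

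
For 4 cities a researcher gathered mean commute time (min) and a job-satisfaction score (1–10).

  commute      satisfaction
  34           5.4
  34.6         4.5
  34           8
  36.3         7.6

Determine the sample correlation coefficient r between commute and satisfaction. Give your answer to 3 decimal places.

0.306

n = 4, Σx = 138.9, Σy = 25.5, Σx² = 4826.85, Σy² = 171.17, Σxy = 887.18
nΣxy − ΣxΣy = 3548.72 − 3541.95 = 6.77
nΣx² − (Σx)² = 19307.4 − 19293.21 = 14.19; nΣy² − (Σy)² = 684.68 − 650.25 = 34.43
r = 6.77 / √(14.19 × 34.43) = 6.77 / 22.1034 ≈ 0.306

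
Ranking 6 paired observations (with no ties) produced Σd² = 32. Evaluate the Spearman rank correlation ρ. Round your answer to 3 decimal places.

ρ = 1 − 6Σd² / [n(n²−1)] = 1 − 6×32 / (6×35)
  = 1 − 192/210 = 1 − 0.9143 ≈ 0.086

0.086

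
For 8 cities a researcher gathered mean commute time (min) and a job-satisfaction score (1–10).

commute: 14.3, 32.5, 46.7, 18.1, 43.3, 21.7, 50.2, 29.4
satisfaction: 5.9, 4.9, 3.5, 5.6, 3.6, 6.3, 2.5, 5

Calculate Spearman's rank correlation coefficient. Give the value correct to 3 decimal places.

-0.929

Rank commute: 1, 5, 7, 2, 6, 3, 8, 4
Rank satisfaction: 7, 4, 2, 6, 3, 8, 1, 5
d = rank(commute) − rank(satisfaction): -6, 1, 5, -4, 3, -5, 7, -1; Σd² = 162
ρ = 1 − 6Σd² / [n(n²−1)] = 1 − 6×162 / (8×63) = 1 − 972/504 ≈ -0.929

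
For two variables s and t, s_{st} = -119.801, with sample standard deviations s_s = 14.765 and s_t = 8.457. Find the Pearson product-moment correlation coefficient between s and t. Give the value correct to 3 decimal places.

-0.959

r = Cov(s,t) / (s_s · s_t) = -119.801 / (14.765 × 8.457)
  = -119.801 / 124.8676 ≈ -0.959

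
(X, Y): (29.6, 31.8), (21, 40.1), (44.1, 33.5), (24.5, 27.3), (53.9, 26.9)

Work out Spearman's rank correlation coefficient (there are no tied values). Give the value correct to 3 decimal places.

Rank X: 3, 1, 4, 2, 5
Rank Y: 3, 5, 4, 2, 1
d = rank(X) − rank(Y): 0, -4, 0, 0, 4; Σd² = 32
ρ = 1 − 6Σd² / [n(n²−1)] = 1 − 6×32 / (5×24) = 1 − 192/120 ≈ -0.600

-0.600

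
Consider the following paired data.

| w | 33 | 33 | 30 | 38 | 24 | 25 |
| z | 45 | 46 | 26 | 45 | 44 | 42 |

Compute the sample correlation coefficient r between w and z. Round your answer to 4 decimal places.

0.1724

n = 6, Σw = 183, Σz = 248, Σw² = 5723, Σz² = 10542, Σwz = 7599
nΣwz − ΣwΣz = 45594 − 45384 = 210
nΣw² − (Σw)² = 34338 − 33489 = 849; nΣz² − (Σz)² = 63252 − 61504 = 1748
r = 210 / √(849 × 1748) = 210 / 1218.2167 ≈ 0.1724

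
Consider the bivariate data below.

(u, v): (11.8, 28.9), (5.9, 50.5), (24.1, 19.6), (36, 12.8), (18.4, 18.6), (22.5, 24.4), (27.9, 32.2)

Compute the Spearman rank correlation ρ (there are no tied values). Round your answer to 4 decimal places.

-0.5357

Rank u: 2, 1, 5, 7, 3, 4, 6
Rank v: 5, 7, 3, 1, 2, 4, 6
d = rank(u) − rank(v): -3, -6, 2, 6, 1, 0, 0; Σd² = 86
ρ = 1 − 6Σd² / [n(n²−1)] = 1 − 6×86 / (7×48) = 1 − 516/336 ≈ -0.5357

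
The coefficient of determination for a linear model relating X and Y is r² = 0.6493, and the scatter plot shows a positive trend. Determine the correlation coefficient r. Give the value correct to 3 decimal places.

|r| = √0.6493 = 0.806
The association is positive, so r = 0.806.

0.806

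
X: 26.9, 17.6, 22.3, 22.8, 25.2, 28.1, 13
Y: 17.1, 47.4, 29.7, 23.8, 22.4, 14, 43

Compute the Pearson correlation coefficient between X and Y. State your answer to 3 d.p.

-0.932

n = 7, ΣX = 155.9, ΣY = 197.4, ΣX² = 3644.15, ΣY² = 6534.46, ΣXY = 4016.06
nΣXY − ΣXΣY = 28112.42 − 30774.66 = -2662.24
nΣX² − (ΣX)² = 25509.05 − 24304.81 = 1204.24; nΣY² − (ΣY)² = 45741.22 − 38966.76 = 6774.46
r = -2662.24 / √(1204.24 × 6774.46) = -2662.24 / 2856.2345 ≈ -0.932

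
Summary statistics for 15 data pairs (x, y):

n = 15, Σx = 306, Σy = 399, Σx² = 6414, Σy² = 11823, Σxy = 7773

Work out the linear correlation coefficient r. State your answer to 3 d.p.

-0.805

r = (nΣxy − ΣxΣy) / √[(nΣx² − (Σx)²)(nΣy² − (Σy)²)]
Numerator: 15×7773 − 306×399 = -5499
Denominator: √[(96210 − 93636)(177345 − 159201)] = √[2574 × 18144] = 6833.9342
r = -5499 / 6833.9342 ≈ -0.805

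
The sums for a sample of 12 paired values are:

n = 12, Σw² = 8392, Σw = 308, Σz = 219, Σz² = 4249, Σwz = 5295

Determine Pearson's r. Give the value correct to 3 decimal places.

r = (nΣwz − ΣwΣz) / √[(nΣw² − (Σw)²)(nΣz² − (Σz)²)]
Numerator: 12×5295 − 308×219 = -3912
Denominator: √[(100704 − 94864)(50988 − 47961)] = √[5840 × 3027] = 4204.4833
r = -3912 / 4204.4833 ≈ -0.930

-0.930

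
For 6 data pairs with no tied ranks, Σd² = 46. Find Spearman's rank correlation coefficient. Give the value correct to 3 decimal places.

ρ = 1 − 6Σd² / [n(n²−1)] = 1 − 6×46 / (6×35)
  = 1 − 276/210 = 1 − 1.3143 ≈ -0.314

-0.314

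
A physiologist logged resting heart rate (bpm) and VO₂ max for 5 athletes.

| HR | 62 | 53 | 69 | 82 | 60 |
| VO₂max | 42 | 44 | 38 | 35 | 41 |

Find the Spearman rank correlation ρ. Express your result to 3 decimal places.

Rank HR: 3, 1, 4, 5, 2
Rank VO₂max: 4, 5, 2, 1, 3
d = rank(HR) − rank(VO₂max): -1, -4, 2, 4, -1; Σd² = 38
ρ = 1 − 6Σd² / [n(n²−1)] = 1 − 6×38 / (5×24) = 1 − 228/120 ≈ -0.900

-0.900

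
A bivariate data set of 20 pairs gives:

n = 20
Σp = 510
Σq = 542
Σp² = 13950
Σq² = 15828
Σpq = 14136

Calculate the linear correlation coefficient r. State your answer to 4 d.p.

r = (nΣpq − ΣpΣq) / √[(nΣp² − (Σp)²)(nΣq² − (Σq)²)]
Numerator: 20×14136 − 510×542 = 6300
Denominator: √[(279000 − 260100)(316560 − 293764)] = √[18900 × 22796] = 20756.7917
r = 6300 / 20756.7917 ≈ 0.3035

0.3035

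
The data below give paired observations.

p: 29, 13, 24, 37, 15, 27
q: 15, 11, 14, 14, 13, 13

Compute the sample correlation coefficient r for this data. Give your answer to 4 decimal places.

0.7267

n = 6, Σp = 145, Σq = 80, Σp² = 3909, Σq² = 1076, Σpq = 1978
nΣpq − ΣpΣq = 11868 − 11600 = 268
nΣp² − (Σp)² = 23454 − 21025 = 2429; nΣq² − (Σq)² = 6456 − 6400 = 56
r = 268 / √(2429 × 56) = 268 / 368.8143 ≈ 0.7267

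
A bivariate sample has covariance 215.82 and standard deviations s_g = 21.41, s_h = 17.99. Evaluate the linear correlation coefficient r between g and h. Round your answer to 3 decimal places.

0.560

r = Cov(g,h) / (s_g · s_h) = 215.82 / (21.41 × 17.99)
  = 215.82 / 385.1659 ≈ 0.560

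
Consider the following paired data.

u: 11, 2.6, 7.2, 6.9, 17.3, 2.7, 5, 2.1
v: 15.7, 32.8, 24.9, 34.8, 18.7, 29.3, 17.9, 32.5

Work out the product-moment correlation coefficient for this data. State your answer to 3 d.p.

-0.645

n = 8, Σu = 54.8, Σv = 206.6, Σu² = 563.2, Σv² = 5738.22, Σuv = 1237.75
nΣuv − ΣuΣv = 9902 − 11321.68 = -1419.68
nΣu² − (Σu)² = 4505.6 − 3003.04 = 1502.56; nΣv² − (Σv)² = 45905.76 − 42683.56 = 3222.2
r = -1419.68 / √(1502.56 × 3222.2) = -1419.68 / 2200.3520 ≈ -0.645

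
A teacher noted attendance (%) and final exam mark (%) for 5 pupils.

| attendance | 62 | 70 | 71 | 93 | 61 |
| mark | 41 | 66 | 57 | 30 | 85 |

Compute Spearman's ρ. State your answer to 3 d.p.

-0.700

Rank attendance: 2, 3, 4, 5, 1
Rank mark: 2, 4, 3, 1, 5
d = rank(attendance) − rank(mark): 0, -1, 1, 4, -4; Σd² = 34
ρ = 1 − 6Σd² / [n(n²−1)] = 1 − 6×34 / (5×24) = 1 − 204/120 ≈ -0.700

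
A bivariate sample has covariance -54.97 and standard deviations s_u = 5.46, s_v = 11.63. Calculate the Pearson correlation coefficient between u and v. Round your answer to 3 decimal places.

-0.866

r = Cov(u,v) / (s_u · s_v) = -54.97 / (5.46 × 11.63)
  = -54.97 / 63.4998 ≈ -0.866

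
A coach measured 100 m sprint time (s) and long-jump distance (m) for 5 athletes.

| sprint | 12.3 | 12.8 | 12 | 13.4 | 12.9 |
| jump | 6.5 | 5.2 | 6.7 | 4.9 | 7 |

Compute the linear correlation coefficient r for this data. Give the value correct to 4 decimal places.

-0.6476

n = 5, Σx = 63.4, Σy = 30.3, Σx² = 805.1, Σy² = 187.19, Σxy = 382.87
nΣxy − ΣxΣy = 1914.35 − 1921.02 = -6.67
nΣx² − (Σx)² = 4025.5 − 4019.56 = 5.94; nΣy² − (Σy)² = 935.95 − 918.09 = 17.86
r = -6.67 / √(5.94 × 17.86) = -6.67 / 10.2999 ≈ -0.6476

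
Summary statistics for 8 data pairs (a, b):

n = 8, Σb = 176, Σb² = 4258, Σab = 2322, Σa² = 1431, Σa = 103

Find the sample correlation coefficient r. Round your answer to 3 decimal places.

r = (nΣab − ΣaΣb) / √[(nΣa² − (Σa)²)(nΣb² − (Σb)²)]
Numerator: 8×2322 − 103×176 = 448
Denominator: √[(11448 − 10609)(34064 − 30976)] = √[839 × 3088] = 1609.6062
r = 448 / 1609.6062 ≈ 0.278

0.278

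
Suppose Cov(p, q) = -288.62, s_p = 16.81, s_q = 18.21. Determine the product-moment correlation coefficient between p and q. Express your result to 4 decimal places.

r = Cov(p,q) / (s_p · s_q) = -288.62 / (16.81 × 18.21)
  = -288.62 / 306.1101 ≈ -0.9429

-0.9429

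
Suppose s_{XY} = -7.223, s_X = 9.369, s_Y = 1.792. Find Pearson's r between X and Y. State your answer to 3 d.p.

r = Cov(X,Y) / (s_X · s_Y) = -7.223 / (9.369 × 1.792)
  = -7.223 / 16.7892 ≈ -0.430

-0.430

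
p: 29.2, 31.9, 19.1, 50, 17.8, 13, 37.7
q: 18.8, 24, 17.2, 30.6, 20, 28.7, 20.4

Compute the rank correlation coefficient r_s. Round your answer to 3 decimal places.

0.321

Rank p: 4, 5, 3, 7, 2, 1, 6
Rank q: 2, 5, 1, 7, 3, 6, 4
d = rank(p) − rank(q): 2, 0, 2, 0, -1, -5, 2; Σd² = 38
ρ = 1 − 6Σd² / [n(n²−1)] = 1 − 6×38 / (7×48) = 1 − 228/336 ≈ 0.321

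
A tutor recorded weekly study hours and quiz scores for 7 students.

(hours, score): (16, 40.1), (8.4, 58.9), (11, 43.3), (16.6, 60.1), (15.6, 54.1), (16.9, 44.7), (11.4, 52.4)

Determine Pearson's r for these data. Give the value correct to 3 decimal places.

n = 7, Σx = 95.9, Σy = 353.6, Σx² = 1382.05, Σy² = 18234.78, Σxy = 4807.07
nΣxy − ΣxΣy = 33649.49 − 33910.24 = -260.75
nΣx² − (Σx)² = 9674.35 − 9196.81 = 477.54; nΣy² − (Σy)² = 127643.46 − 125032.96 = 2610.5
r = -260.75 / √(477.54 × 2610.5) = -260.75 / 1116.5206 ≈ -0.234

-0.234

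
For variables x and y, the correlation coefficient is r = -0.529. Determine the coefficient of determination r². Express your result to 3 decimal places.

0.280

r² = (-0.529)² = 0.280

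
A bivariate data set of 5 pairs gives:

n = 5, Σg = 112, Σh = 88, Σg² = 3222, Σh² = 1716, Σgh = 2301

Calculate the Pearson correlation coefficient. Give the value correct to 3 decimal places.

r = (nΣgh − ΣgΣh) / √[(nΣg² − (Σg)²)(nΣh² − (Σh)²)]
Numerator: 5×2301 − 112×88 = 1649
Denominator: √[(16110 − 12544)(8580 − 7744)] = √[3566 × 836] = 1726.6082
r = 1649 / 1726.6082 ≈ 0.955

0.955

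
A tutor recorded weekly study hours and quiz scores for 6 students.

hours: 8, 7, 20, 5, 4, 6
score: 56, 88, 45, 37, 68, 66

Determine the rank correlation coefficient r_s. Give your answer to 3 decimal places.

Rank hours: 5, 4, 6, 2, 1, 3
Rank score: 3, 6, 2, 1, 5, 4
d = rank(hours) − rank(score): 2, -2, 4, 1, -4, -1; Σd² = 42
ρ = 1 − 6Σd² / [n(n²−1)] = 1 − 6×42 / (6×35) = 1 − 252/210 ≈ -0.200

-0.200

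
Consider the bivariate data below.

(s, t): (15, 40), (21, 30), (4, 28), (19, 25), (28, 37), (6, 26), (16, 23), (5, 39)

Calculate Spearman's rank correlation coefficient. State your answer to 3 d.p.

-0.071

Rank s: 4, 7, 1, 6, 8, 3, 5, 2
Rank t: 8, 5, 4, 2, 6, 3, 1, 7
d = rank(s) − rank(t): -4, 2, -3, 4, 2, 0, 4, -5; Σd² = 90
ρ = 1 − 6Σd² / [n(n²−1)] = 1 − 6×90 / (8×63) = 1 − 540/504 ≈ -0.071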